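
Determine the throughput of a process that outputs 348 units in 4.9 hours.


Throughput = units / time
= 348 / 4.9
= 71.0 units/hour


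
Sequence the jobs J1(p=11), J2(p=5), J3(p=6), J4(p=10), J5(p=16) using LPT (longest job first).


LPT: sort by longest processing time first
  J5: p=16
  J1: p=11
  J4: p=10
  J3: p=6
  J2: p=5
Order: J5 → J1 → J4 → J3 → J2


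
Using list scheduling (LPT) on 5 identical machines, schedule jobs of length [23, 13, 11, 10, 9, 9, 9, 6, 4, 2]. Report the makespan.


Jobs (LPT sorted): [23, 13, 11, 10, 9, 9, 9, 6, 4, 2]
Machines: 5
  J=23 → Machine 1 (load: 0+23=23)
  J=13 → Machine 2 (load: 0+13=13)
  J=11 → Machine 3 (load: 0+11=11)
  J=10 → Machine 4 (load: 0+10=10)
  J=9 → Machine 5 (load: 0+9=9)
  J=9 → Machine 5 (load: 9+9=18)
  J=9 → Machine 4 (load: 10+9=19)
  J=6 → Machine 3 (load: 11+6=17)
  J=4 → Machine 2 (load: 13+4=17)
  J=2 → Machine 2 (load: 17+2=19)
Machine loads: [23, 19, 17, 19, 18]
Makespan = max = 23 time units


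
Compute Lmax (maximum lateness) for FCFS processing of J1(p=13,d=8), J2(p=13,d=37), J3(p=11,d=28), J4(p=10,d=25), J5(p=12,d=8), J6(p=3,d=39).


Lateness per job (L = C - d):
  J1: C=13, d=8, L=5
  J2: C=26, d=37, L=-11
  J3: C=37, d=28, L=9
  J4: C=47, d=25, L=22
  J5: C=59, d=8, L=51
  J6: C=62, d=39, L=23
Lmax = max(5, -11, 9, 22, 51, 23)
= 51


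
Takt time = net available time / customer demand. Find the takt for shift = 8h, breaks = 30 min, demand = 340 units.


Available = 8×60 - 30 = 450 min
Takt time = 450 / 340
= 1.32 min/unit


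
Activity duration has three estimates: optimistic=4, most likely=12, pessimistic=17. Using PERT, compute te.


te = (o + 4m + p) / 6
= (4 + 4×12 + 17) / 6
= (4 + 48 + 17) / 6
= 69 / 6
= 11.50


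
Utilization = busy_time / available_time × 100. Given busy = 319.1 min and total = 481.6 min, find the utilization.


Utilization = busy / total × 100
= 319.1 / 481.6 × 100
= 66.3%


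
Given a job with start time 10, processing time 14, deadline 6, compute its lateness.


Completion = 10 + 14 = 24
Lateness = C - d = 24 - 6
= 18


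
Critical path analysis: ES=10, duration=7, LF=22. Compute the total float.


EF = ES + duration = 10 + 7 = 17
LS = LF - duration = 22 - 7 = 15
Total Float = LF - EF = 22 - 17
(or LS - ES = 15 - 10)
= 5


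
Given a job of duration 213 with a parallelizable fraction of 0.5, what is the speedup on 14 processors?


Amdahl's law: T_p = T × ((1-p) + p/N)
= 213 × ((1-0.5) + 0.5/14)
= 213 × (0.50 + 0.0357)
= 213 × 0.5357
= 114.11
Speedup = 213/114.11
= 1.87×


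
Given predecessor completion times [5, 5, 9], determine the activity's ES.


ES = max of all predecessor completion times
Predecessors: [5, 5, 9]
ES = max(5, 5, 9)
= 9


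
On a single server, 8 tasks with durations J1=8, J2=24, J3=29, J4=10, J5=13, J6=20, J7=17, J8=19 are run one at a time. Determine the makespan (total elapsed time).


Sequential makespan: sum all processing times
= 8 + 24 + 29 + 10 + 13 + 20 + 17 + 19
= 140 time units


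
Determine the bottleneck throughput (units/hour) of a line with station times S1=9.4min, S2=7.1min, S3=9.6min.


Bottleneck = longest station time
Station times: [9.4, 7.1, 9.6]
Max = 9.6 min
Rate = 60 / 9.6
= 6.25 units/hour (bottleneck: 9.6min)


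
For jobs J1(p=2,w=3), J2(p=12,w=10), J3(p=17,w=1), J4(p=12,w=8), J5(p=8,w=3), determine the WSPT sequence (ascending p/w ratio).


WSPT (Smith's rule): sort by p/w ascending
  J1: p/w = 2/3 = 0.667
  J2: p/w = 12/10 = 1.200
  J4: p/w = 12/8 = 1.500
  J5: p/w = 8/3 = 2.667
  J3: p/w = 17/1 = 17.000
Order: J1 → J2 → J4 → J5 → J3


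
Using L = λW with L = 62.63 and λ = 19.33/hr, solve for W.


Little's law: L = λW → W = L / λ
= 62.63 / 19.33
= 3.24 hours


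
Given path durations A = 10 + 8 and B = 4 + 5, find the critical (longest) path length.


Path A: 10 + 8 = 18
Path B: 4 + 5 = 9
Critical path = longest = max(18, 9)
= 18 (Path A)


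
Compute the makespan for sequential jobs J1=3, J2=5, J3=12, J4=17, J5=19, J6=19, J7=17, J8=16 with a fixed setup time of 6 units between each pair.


Makespan = Σ processing + (n-1) × setup
= (3 + 5 + 12 + 17 + 19 + 19 + 17 + 16) + (8-1)×6
= 108 + 42
= 150 time units


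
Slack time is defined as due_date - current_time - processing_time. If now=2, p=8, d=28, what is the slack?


Slack = due - current_time - processing
= 28 - 2 - 8
= 18


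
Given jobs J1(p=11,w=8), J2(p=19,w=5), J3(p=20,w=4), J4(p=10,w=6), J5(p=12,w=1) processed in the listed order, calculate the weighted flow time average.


Completion times:
  J1: C=11, w×C=8×11=88
  J2: C=30, w×C=5×30=150
  J3: C=50, w×C=4×50=200
  J4: C=60, w×C=6×60=360
  J5: C=72, w×C=1×72=72
Sum w×C = 870
Sum w = 24
Weighted avg = 870/24
= 36.25


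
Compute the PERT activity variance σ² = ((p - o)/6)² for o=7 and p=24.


σ² = ((p - o) / 6)² = (p - o)² / 36
= (24 - 7)² / 36
= 17² / 36
= 289 / 36
= 8.0278


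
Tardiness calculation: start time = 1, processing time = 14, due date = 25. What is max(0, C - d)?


Completion = start + processing = 1 + 14 = 15
Tardiness = max(0, C - d) = max(0, 15 - 25)
= max(0, -10)
= 0


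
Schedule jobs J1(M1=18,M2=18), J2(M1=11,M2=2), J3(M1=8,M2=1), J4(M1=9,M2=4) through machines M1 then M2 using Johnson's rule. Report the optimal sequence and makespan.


Johnson's rule:
Group 1 (M1≤M2, sort by M1): ['J1']
Group 2 (M1>M2, sort desc M2): ['J4', 'J2', 'J3']
Sequence: J1 → J4 → J2 → J3
Makespan calculation:
  J1: M1 done=18, M2 done=36
  J4: M1 done=27, M2 done=40
  J2: M1 done=38, M2 done=42
  J3: M1 done=46, M2 done=47
= Sequence: J1 → J4 → J2 → J3, Makespan: 47


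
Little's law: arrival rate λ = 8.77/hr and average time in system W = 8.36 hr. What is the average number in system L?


Little's law: L = λ × W
= 8.77 × 8.36
= 73.32


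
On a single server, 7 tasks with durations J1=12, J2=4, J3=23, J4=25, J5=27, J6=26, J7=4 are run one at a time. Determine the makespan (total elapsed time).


Sequential makespan: sum all processing times
= 12 + 4 + 23 + 25 + 27 + 26 + 4
= 121 time units


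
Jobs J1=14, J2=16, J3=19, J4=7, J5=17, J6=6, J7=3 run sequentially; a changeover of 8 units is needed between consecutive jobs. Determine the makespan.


Makespan = Σ processing + (n-1) × setup
= (14 + 16 + 19 + 7 + 17 + 6 + 3) + (7-1)×8
= 82 + 48
= 130 time units


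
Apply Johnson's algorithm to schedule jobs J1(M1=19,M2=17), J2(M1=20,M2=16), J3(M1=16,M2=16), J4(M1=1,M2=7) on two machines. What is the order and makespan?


Johnson's rule:
Group 1 (M1≤M2, sort by M1): ['J4', 'J3']
Group 2 (M1>M2, sort desc M2): ['J1', 'J2']
Sequence: J4 → J3 → J1 → J2
Makespan calculation:
  J4: M1 done=1, M2 done=8
  J3: M1 done=17, M2 done=33
  J1: M1 done=36, M2 done=53
  J2: M1 done=56, M2 done=72
= Sequence: J4 → J3 → J1 → J2, Makespan: 72


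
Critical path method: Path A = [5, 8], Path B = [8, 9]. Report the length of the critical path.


Path A: 5 + 8 = 13
Path B: 8 + 9 = 17
Critical path = longest = max(13, 17)
= 17 (Path B)


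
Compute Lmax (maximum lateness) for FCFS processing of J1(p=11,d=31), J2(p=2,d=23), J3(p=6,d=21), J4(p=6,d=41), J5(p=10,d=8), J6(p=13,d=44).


Lateness per job (L = C - d):
  J1: C=11, d=31, L=-20
  J2: C=13, d=23, L=-10
  J3: C=19, d=21, L=-2
  J4: C=25, d=41, L=-16
  J5: C=35, d=8, L=27
  J6: C=48, d=44, L=4
Lmax = max(-20, -10, -2, -16, 27, 4)
= 27


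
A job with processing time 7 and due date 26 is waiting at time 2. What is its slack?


Slack = due - current_time - processing
= 26 - 2 - 7
= 17


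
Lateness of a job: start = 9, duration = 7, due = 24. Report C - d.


Completion = 9 + 7 = 16
Lateness = C - d = 16 - 24
= -8


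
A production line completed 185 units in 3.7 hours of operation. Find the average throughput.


Throughput = units / time
= 185 / 3.7
= 50.0 units/hour


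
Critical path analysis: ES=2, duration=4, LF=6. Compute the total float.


EF = ES + duration = 2 + 4 = 6
LS = LF - duration = 6 - 4 = 2
Total Float = LF - EF = 6 - 6
(or LS - ES = 2 - 2)
= 0


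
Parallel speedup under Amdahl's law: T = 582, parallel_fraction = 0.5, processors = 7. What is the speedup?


Amdahl's law: T_p = T × ((1-p) + p/N)
= 582 × ((1-0.5) + 0.5/7)
= 582 × (0.50 + 0.0714)
= 582 × 0.5714
= 332.57
Speedup = 582/332.57
= 1.75×


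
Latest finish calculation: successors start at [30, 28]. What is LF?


LF = min of all successor start times
Successors start at: [30, 28]
LF = min(30, 28)
= 28


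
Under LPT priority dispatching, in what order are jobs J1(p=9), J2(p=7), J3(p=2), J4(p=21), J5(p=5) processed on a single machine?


LPT: sort by longest processing time first
  J4: p=21
  J1: p=9
  J2: p=7
  J5: p=5
  J3: p=2
Order: J4 → J1 → J2 → J5 → J3


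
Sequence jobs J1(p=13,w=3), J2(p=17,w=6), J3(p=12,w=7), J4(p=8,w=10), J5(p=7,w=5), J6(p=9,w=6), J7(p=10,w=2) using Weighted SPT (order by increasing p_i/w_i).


WSPT (Smith's rule): sort by p/w ascending
  J4: p/w = 8/10 = 0.800
  J5: p/w = 7/5 = 1.400
  J6: p/w = 9/6 = 1.500
  J3: p/w = 12/7 = 1.714
  J2: p/w = 17/6 = 2.833
  J1: p/w = 13/3 = 4.333
  J7: p/w = 10/2 = 5.000
Order: J4 → J5 → J6 → J3 → J2 → J1 → J7


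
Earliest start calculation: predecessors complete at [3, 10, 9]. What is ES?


ES = max of all predecessor completion times
Predecessors: [3, 10, 9]
ES = max(3, 10, 9)
= 10


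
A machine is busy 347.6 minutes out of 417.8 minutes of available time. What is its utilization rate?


Utilization = busy / total × 100
= 347.6 / 417.8 × 100
= 83.2%


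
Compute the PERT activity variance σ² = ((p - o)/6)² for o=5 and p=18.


σ² = ((p - o) / 6)² = (p - o)² / 36
= (18 - 5)² / 36
= 13² / 36
= 169 / 36
= 4.6944


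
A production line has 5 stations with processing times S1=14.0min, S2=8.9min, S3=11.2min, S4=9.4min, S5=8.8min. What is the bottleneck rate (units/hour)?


Bottleneck = longest station time
Station times: [14.0, 8.9, 11.2, 9.4, 8.8]
Max = 14.0 min
Rate = 60 / 14.0
= 4.29 units/hour (bottleneck: 14.0min)


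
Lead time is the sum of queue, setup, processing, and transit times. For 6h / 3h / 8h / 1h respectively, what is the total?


Lead time = queue + setup + processing + transit
= 6 + 3 + 8 + 1
= 18 hours


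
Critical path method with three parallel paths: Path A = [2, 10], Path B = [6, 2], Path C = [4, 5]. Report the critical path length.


Path A: 2 + 10 = 12
Path B: 6 + 2 = 8
Path C: 4 + 5 = 9
Critical path = longest = max(12, 8, 9)
= 12 (Path A)


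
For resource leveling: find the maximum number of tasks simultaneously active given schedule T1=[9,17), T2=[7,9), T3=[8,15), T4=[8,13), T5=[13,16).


Check each time point for overlaps:
  t=8: 3 tasks active (T2, T3, T4)
Max concurrent = 3


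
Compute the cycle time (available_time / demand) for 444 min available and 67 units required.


Cycle time = available time / demand
= 444 / 67
= 6.63 min/unit


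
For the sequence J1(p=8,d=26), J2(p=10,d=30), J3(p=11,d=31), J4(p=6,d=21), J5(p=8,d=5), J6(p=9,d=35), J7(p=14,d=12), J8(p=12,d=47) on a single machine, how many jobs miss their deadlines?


Completion vs due date:
  J1: C=8, d=26 → on time
  J2: C=18, d=30 → on time
  J3: C=29, d=31 → on time
  J4: C=35, d=21 → TARDY
  J5: C=43, d=5 → TARDY
  J6: C=52, d=35 → TARDY
  J7: C=66, d=12 → TARDY
  J8: C=78, d=47 → TARDY
Tardy jobs: J4, J5, J6, J7, J8
Count = 5


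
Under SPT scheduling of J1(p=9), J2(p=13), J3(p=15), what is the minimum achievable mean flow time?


SPT order: J1 → J2 → J3
Completion times:
  J1: C=9
  J2: C=22
  J3: C=37
Sum = 68, n = 3
Mean flow = 68/3
= 22.67


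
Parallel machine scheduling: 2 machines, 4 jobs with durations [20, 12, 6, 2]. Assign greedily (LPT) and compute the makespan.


Jobs (LPT sorted): [20, 12, 6, 2]
Machines: 2
  J=20 → Machine 1 (load: 0+20=20)
  J=12 → Machine 2 (load: 0+12=12)
  J=6 → Machine 2 (load: 12+6=18)
  J=2 → Machine 2 (load: 18+2=20)
Machine loads: [20, 20]
Makespan = max = 20 time units


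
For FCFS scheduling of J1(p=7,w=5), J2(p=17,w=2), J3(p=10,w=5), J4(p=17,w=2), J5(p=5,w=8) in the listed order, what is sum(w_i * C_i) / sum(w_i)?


Completion times:
  J1: C=7, w×C=5×7=35
  J2: C=24, w×C=2×24=48
  J3: C=34, w×C=5×34=170
  J4: C=51, w×C=2×51=102
  J5: C=56, w×C=8×56=448
Sum w×C = 803
Sum w = 22
Weighted avg = 803/22
= 36.50


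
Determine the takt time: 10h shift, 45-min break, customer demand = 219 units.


Available = 10×60 - 45 = 555 min
Takt time = 555 / 219
= 2.53 min/unit


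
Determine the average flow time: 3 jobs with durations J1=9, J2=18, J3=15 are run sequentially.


Completion times:
  J1: completes at 9
  J2: completes at 27
  J3: completes at 42
Sum = 78
Average = 78/3
= 26.00


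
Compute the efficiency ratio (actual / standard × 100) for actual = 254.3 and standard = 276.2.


Efficiency = (actual / standard) × 100
= (254.3 / 276.2) × 100
= 92.1%


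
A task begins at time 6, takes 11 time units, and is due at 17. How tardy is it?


Completion = start + processing = 6 + 11 = 17
Tardiness = max(0, C - d) = max(0, 17 - 17)
= max(0, 0)
= 0


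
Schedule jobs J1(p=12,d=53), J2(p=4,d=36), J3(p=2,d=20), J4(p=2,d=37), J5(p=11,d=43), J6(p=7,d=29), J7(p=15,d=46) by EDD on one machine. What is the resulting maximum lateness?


EDD order: J3 → J6 → J2 → J4 → J5 → J7 → J1
Completion and lateness:
  J3: C=2, d=20, L=2-20=-18
  J6: C=9, d=29, L=9-29=-20
  J2: C=13, d=36, L=13-36=-23
  J4: C=15, d=37, L=15-37=-22
  J5: C=26, d=43, L=26-43=-17
  J7: C=41, d=46, L=41-46=-5
  J1: C=53, d=53, L=53-53=0
Lmax = max(-18, -20, -23, -22, -17, -5, 0)
= 0


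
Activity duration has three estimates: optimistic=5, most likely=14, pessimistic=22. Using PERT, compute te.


te = (o + 4m + p) / 6
= (5 + 4×14 + 22) / 6
= (5 + 56 + 22) / 6
= 83 / 6
= 13.83


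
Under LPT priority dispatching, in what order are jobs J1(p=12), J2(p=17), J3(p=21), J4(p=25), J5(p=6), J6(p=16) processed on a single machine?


LPT: sort by longest processing time first
  J4: p=25
  J3: p=21
  J2: p=17
  J6: p=16
  J1: p=12
  J5: p=6
Order: J4 → J3 → J2 → J6 → J1 → J5


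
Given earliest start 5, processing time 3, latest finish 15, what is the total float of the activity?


EF = ES + duration = 5 + 3 = 8
LS = LF - duration = 15 - 3 = 12
Total Float = LF - EF = 15 - 8
(or LS - ES = 12 - 5)
= 7


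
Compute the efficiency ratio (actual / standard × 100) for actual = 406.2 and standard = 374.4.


Efficiency = (actual / standard) × 100
= (406.2 / 374.4) × 100
= 108.5%


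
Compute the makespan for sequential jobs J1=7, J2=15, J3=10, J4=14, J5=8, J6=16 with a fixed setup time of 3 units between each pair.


Makespan = Σ processing + (n-1) × setup
= (7 + 15 + 10 + 14 + 8 + 16) + (6-1)×3
= 70 + 15
= 85 time units


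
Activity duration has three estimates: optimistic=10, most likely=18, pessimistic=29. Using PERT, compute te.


te = (o + 4m + p) / 6
= (10 + 4×18 + 29) / 6
= (10 + 72 + 29) / 6
= 111 / 6
= 18.50


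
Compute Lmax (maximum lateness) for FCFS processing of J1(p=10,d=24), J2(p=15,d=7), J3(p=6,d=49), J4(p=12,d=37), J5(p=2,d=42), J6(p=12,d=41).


Lateness per job (L = C - d):
  J1: C=10, d=24, L=-14
  J2: C=25, d=7, L=18
  J3: C=31, d=49, L=-18
  J4: C=43, d=37, L=6
  J5: C=45, d=42, L=3
  J6: C=57, d=41, L=16
Lmax = max(-14, 18, -18, 6, 3, 16)
= 18


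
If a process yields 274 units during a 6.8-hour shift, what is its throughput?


Throughput = units / time
= 274 / 6.8
= 40.3 units/hour


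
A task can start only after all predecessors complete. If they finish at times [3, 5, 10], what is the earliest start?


ES = max of all predecessor completion times
Predecessors: [3, 5, 10]
ES = max(3, 5, 10)
= 10


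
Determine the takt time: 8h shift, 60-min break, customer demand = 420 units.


Available = 8×60 - 60 = 420 min
Takt time = 420 / 420
= 1.00 min/unit


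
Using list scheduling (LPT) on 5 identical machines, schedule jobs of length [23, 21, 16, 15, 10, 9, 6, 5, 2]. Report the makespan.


Jobs (LPT sorted): [23, 21, 16, 15, 10, 9, 6, 5, 2]
Machines: 5
  J=23 → Machine 1 (load: 0+23=23)
  J=21 → Machine 2 (load: 0+21=21)
  J=16 → Machine 3 (load: 0+16=16)
  J=15 → Machine 4 (load: 0+15=15)
  J=10 → Machine 5 (load: 0+10=10)
  J=9 → Machine 5 (load: 10+9=19)
  J=6 → Machine 4 (load: 15+6=21)
  J=5 → Machine 3 (load: 16+5=21)
  J=2 → Machine 5 (load: 19+2=21)
Machine loads: [23, 21, 21, 21, 21]
Makespan = max = 23 time units


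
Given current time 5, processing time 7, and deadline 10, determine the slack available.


Slack = due - current_time - processing
= 10 - 5 - 7
= -2


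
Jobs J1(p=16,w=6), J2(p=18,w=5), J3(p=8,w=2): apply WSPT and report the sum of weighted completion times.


WSPT order (by p/w): J1 → J2 → J3
  J1: C=16, w·C=6×16=96
  J2: C=34, w·C=5×34=170
  J3: C=42, w·C=2×42=84
Σ w·C = 350
= 350


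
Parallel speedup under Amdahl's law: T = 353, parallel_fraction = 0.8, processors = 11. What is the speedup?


Amdahl's law: T_p = T × ((1-p) + p/N)
= 353 × ((1-0.8) + 0.8/11)
= 353 × (0.20 + 0.0727)
= 353 × 0.2727
= 96.27
Speedup = 353/96.27
= 3.67×


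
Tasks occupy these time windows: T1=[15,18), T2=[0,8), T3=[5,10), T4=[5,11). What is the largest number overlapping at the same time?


Check each time point for overlaps:
  t=5: 3 tasks active (T2, T3, T4)
Max concurrent = 3


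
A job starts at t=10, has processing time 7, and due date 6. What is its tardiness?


Completion = start + processing = 10 + 7 = 17
Tardiness = max(0, C - d) = max(0, 17 - 6)
= max(0, 11)
= 11


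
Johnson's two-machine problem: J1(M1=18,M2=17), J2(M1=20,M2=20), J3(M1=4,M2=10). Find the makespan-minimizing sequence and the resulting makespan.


Johnson's rule:
Group 1 (M1≤M2, sort by M1): ['J3', 'J2']
Group 2 (M1>M2, sort desc M2): ['J1']
Sequence: J3 → J2 → J1
Makespan calculation:
  J3: M1 done=4, M2 done=14
  J2: M1 done=24, M2 done=44
  J1: M1 done=42, M2 done=61
= Sequence: J3 → J2 → J1, Makespan: 61


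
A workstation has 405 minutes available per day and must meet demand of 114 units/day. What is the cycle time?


Cycle time = available time / demand
= 405 / 114
= 3.55 min/unit


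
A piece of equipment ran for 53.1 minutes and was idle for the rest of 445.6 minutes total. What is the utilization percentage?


Utilization = busy / total × 100
= 53.1 / 445.6 × 100
= 11.9%


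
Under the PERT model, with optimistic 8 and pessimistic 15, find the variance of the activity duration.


σ² = ((p - o) / 6)² = (p - o)² / 36
= (15 - 8)² / 36
= 7² / 36
= 49 / 36
= 1.3611


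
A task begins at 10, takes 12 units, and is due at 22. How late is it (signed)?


Completion = 10 + 12 = 22
Lateness = C - d = 22 - 22
= 0


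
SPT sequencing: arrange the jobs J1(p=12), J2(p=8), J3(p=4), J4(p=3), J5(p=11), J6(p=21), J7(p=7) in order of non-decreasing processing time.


SPT: sort by shortest processing time
  J4: p=3
  J3: p=4
  J7: p=7
  J2: p=8
  J5: p=11
  J1: p=12
  J6: p=21
Order: J4 → J3 → J7 → J2 → J5 → J1 → J6


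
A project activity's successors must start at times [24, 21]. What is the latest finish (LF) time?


LF = min of all successor start times
Successors start at: [24, 21]
LF = min(24, 21)
= 21


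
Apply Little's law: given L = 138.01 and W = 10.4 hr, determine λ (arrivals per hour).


Little's law: L = λW → λ = L / W
= 138.01 / 10.4
= 13.27 per hour


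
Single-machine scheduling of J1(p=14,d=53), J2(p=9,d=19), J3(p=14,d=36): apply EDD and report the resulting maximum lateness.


EDD order: J2 → J3 → J1
Completion and lateness:
  J2: C=9, d=19, L=9-19=-10
  J3: C=23, d=36, L=23-36=-13
  J1: C=37, d=53, L=37-53=-16
Lmax = max(-10, -13, -16)
= -10


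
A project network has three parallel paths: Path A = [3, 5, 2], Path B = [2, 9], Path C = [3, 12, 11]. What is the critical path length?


Path A: 3 + 5 + 2 = 10
Path B: 2 + 9 = 11
Path C: 3 + 12 + 11 = 26
Critical path = longest = max(10, 11, 26)
= 26 (Path C)


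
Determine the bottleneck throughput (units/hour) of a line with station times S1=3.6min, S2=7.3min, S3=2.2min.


Bottleneck = longest station time
Station times: [3.6, 7.3, 2.2]
Max = 7.3 min
Rate = 60 / 7.3
= 8.22 units/hour (bottleneck: 7.3min)


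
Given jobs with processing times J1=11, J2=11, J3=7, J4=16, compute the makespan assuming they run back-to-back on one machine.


Sequential makespan: sum all processing times
= 11 + 11 + 7 + 16
= 45 time units


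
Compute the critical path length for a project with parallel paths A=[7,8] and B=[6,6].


Path A: 7 + 8 = 15
Path B: 6 + 6 = 12
Critical path = longest = max(15, 12)
= 15 (Path A)


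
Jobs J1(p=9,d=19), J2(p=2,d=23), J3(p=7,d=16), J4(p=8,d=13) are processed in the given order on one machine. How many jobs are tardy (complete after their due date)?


Completion vs due date:
  J1: C=9, d=19 → on time
  J2: C=11, d=23 → on time
  J3: C=18, d=16 → TARDY
  J4: C=26, d=13 → TARDY
Tardy jobs: J3, J4
Count = 2


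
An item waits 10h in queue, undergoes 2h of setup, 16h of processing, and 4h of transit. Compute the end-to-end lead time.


Lead time = queue + setup + processing + transit
= 10 + 2 + 16 + 4
= 32 hours


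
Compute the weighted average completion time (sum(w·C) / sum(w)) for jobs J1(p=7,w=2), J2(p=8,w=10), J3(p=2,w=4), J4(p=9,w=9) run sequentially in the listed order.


Completion times:
  J1: C=7, w×C=2×7=14
  J2: C=15, w×C=10×15=150
  J3: C=17, w×C=4×17=68
  J4: C=26, w×C=9×26=234
Sum w×C = 466
Sum w = 25
Weighted avg = 466/25
= 18.64


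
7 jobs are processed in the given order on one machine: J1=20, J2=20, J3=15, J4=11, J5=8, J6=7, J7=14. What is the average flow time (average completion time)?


Completion times:
  J1: completes at 20
  J2: completes at 40
  J3: completes at 55
  J4: completes at 66
  J5: completes at 74
  J6: completes at 81
  J7: completes at 95
Sum = 431
Average = 431/7
= 61.57


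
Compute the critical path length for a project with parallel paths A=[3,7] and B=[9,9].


Path A: 3 + 7 = 10
Path B: 9 + 9 = 18
Critical path = longest = max(10, 18)
= 18 (Path B)


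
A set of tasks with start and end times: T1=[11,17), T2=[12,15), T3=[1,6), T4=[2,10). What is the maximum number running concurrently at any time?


Check each time point for overlaps:
  t=2: 2 tasks active (T3, T4)
Max concurrent = 2


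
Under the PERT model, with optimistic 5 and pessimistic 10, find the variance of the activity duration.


σ² = ((p - o) / 6)² = (p - o)² / 36
= (10 - 5)² / 36
= 5² / 36
= 25 / 36
= 0.6944


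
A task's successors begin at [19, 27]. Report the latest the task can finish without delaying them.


LF = min of all successor start times
Successors start at: [19, 27]
LF = min(19, 27)
= 19


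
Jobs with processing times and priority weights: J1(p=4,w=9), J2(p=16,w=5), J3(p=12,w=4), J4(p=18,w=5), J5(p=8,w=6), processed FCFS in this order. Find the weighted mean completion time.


Completion times:
  J1: C=4, w×C=9×4=36
  J2: C=20, w×C=5×20=100
  J3: C=32, w×C=4×32=128
  J4: C=50, w×C=5×50=250
  J5: C=58, w×C=6×58=348
Sum w×C = 862
Sum w = 29
Weighted avg = 862/29
= 29.72


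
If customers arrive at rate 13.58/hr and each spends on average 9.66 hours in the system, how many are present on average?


Little's law: L = λ × W
= 13.58 × 9.66
= 131.18


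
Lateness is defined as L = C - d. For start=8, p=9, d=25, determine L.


Completion = 8 + 9 = 17
Lateness = C - d = 17 - 25
= -8


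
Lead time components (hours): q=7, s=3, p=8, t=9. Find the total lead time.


Lead time = queue + setup + processing + transit
= 7 + 3 + 8 + 9
= 27 hours


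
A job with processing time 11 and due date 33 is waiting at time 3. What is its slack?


Slack = due - current_time - processing
= 33 - 3 - 11
= 19


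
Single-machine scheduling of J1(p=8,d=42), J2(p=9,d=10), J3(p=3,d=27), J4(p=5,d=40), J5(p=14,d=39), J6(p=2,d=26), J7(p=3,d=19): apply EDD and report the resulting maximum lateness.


EDD order: J2 → J7 → J6 → J3 → J5 → J4 → J1
Completion and lateness:
  J2: C=9, d=10, L=9-10=-1
  J7: C=12, d=19, L=12-19=-7
  J6: C=14, d=26, L=14-26=-12
  J3: C=17, d=27, L=17-27=-10
  J5: C=31, d=39, L=31-39=-8
  J4: C=36, d=40, L=36-40=-4
  J1: C=44, d=42, L=44-42=2
Lmax = max(-1, -7, -12, -10, -8, -4, 2)
= 2


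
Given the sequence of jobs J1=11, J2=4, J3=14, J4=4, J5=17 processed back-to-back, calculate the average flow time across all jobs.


Completion times:
  J1: completes at 11
  J2: completes at 15
  J3: completes at 29
  J4: completes at 33
  J5: completes at 50
Sum = 138
Average = 138/5
= 27.60


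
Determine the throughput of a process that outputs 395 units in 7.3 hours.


Throughput = units / time
= 395 / 7.3
= 54.1 units/hour


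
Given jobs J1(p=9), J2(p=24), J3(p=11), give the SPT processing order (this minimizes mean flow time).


SPT: sort by shortest processing time
  J1: p=9
  J3: p=11
  J2: p=24
Order: J1 → J3 → J2


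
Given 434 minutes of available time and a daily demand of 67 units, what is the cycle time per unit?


Cycle time = available time / demand
= 434 / 67
= 6.48 min/unit


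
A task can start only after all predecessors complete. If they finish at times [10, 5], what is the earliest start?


ES = max of all predecessor completion times
Predecessors: [10, 5]
ES = max(10, 5)
= 10


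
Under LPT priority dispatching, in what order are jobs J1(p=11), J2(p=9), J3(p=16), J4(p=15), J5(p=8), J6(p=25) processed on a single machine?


LPT: sort by longest processing time first
  J6: p=25
  J3: p=16
  J4: p=15
  J1: p=11
  J2: p=9
  J5: p=8
Order: J6 → J3 → J4 → J1 → J2 → J5


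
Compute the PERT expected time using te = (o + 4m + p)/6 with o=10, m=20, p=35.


te = (o + 4m + p) / 6
= (10 + 4×20 + 35) / 6
= (10 + 80 + 35) / 6
= 125 / 6
= 20.83


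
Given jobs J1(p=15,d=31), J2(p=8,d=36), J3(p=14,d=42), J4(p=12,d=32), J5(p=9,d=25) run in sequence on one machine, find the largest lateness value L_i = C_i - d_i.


Lateness per job (L = C - d):
  J1: C=15, d=31, L=-16
  J2: C=23, d=36, L=-13
  J3: C=37, d=42, L=-5
  J4: C=49, d=32, L=17
  J5: C=58, d=25, L=33
Lmax = max(-16, -13, -5, 17, 33)
= 33


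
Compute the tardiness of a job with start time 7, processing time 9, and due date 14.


Completion = start + processing = 7 + 9 = 16
Tardiness = max(0, C - d) = max(0, 16 - 14)
= max(0, 2)
= 2


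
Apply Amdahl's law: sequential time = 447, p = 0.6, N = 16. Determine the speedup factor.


Amdahl's law: T_p = T × ((1-p) + p/N)
= 447 × ((1-0.6) + 0.6/16)
= 447 × (0.40 + 0.0375)
= 447 × 0.4375
= 195.56
Speedup = 447/195.56
= 2.29×


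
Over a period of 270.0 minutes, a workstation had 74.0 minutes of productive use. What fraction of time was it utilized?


Utilization = busy / total × 100
= 74.0 / 270.0 × 100
= 27.4%


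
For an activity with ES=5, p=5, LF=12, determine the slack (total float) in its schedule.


EF = ES + duration = 5 + 5 = 10
LS = LF - duration = 12 - 5 = 7
Total Float = LF - EF = 12 - 10
(or LS - ES = 7 - 5)
= 2


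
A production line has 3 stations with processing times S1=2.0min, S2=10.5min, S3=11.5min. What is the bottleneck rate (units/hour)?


Bottleneck = longest station time
Station times: [2.0, 10.5, 11.5]
Max = 11.5 min
Rate = 60 / 11.5
= 5.22 units/hour (bottleneck: 11.5min)


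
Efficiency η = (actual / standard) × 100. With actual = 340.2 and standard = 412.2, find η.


Efficiency = (actual / standard) × 100
= (340.2 / 412.2) × 100
= 82.5%


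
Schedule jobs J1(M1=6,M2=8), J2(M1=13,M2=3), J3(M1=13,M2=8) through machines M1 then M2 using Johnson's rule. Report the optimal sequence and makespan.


Johnson's rule:
Group 1 (M1≤M2, sort by M1): ['J1']
Group 2 (M1>M2, sort desc M2): ['J3', 'J2']
Sequence: J1 → J3 → J2
Makespan calculation:
  J1: M1 done=6, M2 done=14
  J3: M1 done=19, M2 done=27
  J2: M1 done=32, M2 done=35
= Sequence: J1 → J3 → J2, Makespan: 35


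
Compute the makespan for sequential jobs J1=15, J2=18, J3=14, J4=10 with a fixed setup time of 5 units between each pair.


Makespan = Σ processing + (n-1) × setup
= (15 + 18 + 14 + 10) + (4-1)×5
= 57 + 15
= 72 time units


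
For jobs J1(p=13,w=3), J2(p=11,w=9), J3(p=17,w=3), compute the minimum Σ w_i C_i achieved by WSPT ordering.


WSPT order (by p/w): J2 → J1 → J3
  J2: C=11, w·C=9×11=99
  J1: C=24, w·C=3×24=72
  J3: C=41, w·C=3×41=123
Σ w·C = 294
= 294


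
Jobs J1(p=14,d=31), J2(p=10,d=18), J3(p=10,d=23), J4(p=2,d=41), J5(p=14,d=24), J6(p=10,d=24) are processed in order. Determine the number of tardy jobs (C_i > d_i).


Completion vs due date:
  J1: C=14, d=31 → on time
  J2: C=24, d=18 → TARDY
  J3: C=34, d=23 → TARDY
  J4: C=36, d=41 → on time
  J5: C=50, d=24 → TARDY
  J6: C=60, d=24 → TARDY
Tardy jobs: J2, J3, J5, J6
Count = 4


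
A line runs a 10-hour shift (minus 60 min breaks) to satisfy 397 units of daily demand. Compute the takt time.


Available = 10×60 - 60 = 540 min
Takt time = 540 / 397
= 1.36 min/unit


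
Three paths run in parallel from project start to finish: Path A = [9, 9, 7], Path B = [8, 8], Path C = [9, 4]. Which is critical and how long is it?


Path A: 9 + 9 + 7 = 25
Path B: 8 + 8 = 16
Path C: 9 + 4 = 13
Critical path = longest = max(25, 16, 13)
= 25 (Path A)


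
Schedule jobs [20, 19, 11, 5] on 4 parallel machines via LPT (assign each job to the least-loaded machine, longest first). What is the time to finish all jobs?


Jobs (LPT sorted): [20, 19, 11, 5]
Machines: 4
  J=20 → Machine 1 (load: 0+20=20)
  J=19 → Machine 2 (load: 0+19=19)
  J=11 → Machine 3 (load: 0+11=11)
  J=5 → Machine 4 (load: 0+5=5)
Machine loads: [20, 19, 11, 5]
Makespan = max = 20 time units


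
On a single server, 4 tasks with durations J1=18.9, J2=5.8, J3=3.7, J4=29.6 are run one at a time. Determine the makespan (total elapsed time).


Sequential makespan: sum all processing times
= 18.9 + 5.8 + 3.7 + 29.6
= 58.0 time units


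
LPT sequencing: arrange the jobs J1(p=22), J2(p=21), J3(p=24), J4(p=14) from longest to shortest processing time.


LPT: sort by longest processing time first
  J3: p=24
  J1: p=22
  J2: p=21
  J4: p=14
Order: J3 → J1 → J2 → J4


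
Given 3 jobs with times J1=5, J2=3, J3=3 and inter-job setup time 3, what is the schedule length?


Makespan = Σ processing + (n-1) × setup
= (5 + 3 + 3) + (3-1)×3
= 11 + 6
= 17 time units


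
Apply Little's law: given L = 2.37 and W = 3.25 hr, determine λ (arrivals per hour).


Little's law: L = λW → λ = L / W
= 2.37 / 3.25
= 0.73 per hour


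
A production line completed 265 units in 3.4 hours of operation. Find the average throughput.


Throughput = units / time
= 265 / 3.4
= 77.9 units/hour


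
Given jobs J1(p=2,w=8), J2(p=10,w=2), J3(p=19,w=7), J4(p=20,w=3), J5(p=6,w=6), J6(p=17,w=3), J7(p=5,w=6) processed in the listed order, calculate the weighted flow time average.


Completion times:
  J1: C=2, w×C=8×2=16
  J2: C=12, w×C=2×12=24
  J3: C=31, w×C=7×31=217
  J4: C=51, w×C=3×51=153
  J5: C=57, w×C=6×57=342
  J6: C=74, w×C=3×74=222
  J7: C=79, w×C=6×79=474
Sum w×C = 1448
Sum w = 35
Weighted avg = 1448/35
= 41.37


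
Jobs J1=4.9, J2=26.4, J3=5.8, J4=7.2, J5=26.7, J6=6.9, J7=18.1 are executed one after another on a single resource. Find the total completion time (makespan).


Sequential makespan: sum all processing times
= 4.9 + 26.4 + 5.8 + 7.2 + 26.7 + 6.9 + 18.1
= 96.0 time units


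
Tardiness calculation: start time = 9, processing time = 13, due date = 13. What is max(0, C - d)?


Completion = start + processing = 9 + 13 = 22
Tardiness = max(0, C - d) = max(0, 22 - 13)
= max(0, 9)
= 9


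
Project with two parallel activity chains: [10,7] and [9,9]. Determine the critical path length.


Path A: 10 + 7 = 17
Path B: 9 + 9 = 18
Critical path = longest = max(17, 18)
= 18 (Path B)


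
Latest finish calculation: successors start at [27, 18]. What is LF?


LF = min of all successor start times
Successors start at: [27, 18]
LF = min(27, 18)
= 18


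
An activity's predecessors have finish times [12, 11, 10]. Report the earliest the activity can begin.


ES = max of all predecessor completion times
Predecessors: [12, 11, 10]
ES = max(12, 11, 10)
= 12


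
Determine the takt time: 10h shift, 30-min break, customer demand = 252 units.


Available = 10×60 - 30 = 570 min
Takt time = 570 / 252
= 2.26 min/unit


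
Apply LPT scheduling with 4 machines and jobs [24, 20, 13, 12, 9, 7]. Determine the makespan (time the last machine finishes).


Jobs (LPT sorted): [24, 20, 13, 12, 9, 7]
Machines: 4
  J=24 → Machine 1 (load: 0+24=24)
  J=20 → Machine 2 (load: 0+20=20)
  J=13 → Machine 3 (load: 0+13=13)
  J=12 → Machine 4 (load: 0+12=12)
  J=9 → Machine 4 (load: 12+9=21)
  J=7 → Machine 3 (load: 13+7=20)
Machine loads: [24, 20, 20, 21]
Makespan = max = 24 time units


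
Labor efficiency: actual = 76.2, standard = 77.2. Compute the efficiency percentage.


Efficiency = (actual / standard) × 100
= (76.2 / 77.2) × 100
= 98.7%


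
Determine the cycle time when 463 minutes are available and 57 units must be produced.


Cycle time = available time / demand
= 463 / 57
= 8.12 min/unit


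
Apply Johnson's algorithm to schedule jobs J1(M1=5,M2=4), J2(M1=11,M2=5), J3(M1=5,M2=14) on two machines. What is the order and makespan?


Johnson's rule:
Group 1 (M1≤M2, sort by M1): ['J3']
Group 2 (M1>M2, sort desc M2): ['J2', 'J1']
Sequence: J3 → J2 → J1
Makespan calculation:
  J3: M1 done=5, M2 done=19
  J2: M1 done=16, M2 done=24
  J1: M1 done=21, M2 done=28
= Sequence: J3 → J2 → J1, Makespan: 28


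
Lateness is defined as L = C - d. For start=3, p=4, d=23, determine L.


Completion = 3 + 4 = 7
Lateness = C - d = 7 - 23
= -16


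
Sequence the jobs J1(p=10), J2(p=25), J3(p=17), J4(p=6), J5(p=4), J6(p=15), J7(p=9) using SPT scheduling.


SPT: sort by shortest processing time
  J5: p=4
  J4: p=6
  J7: p=9
  J1: p=10
  J6: p=15
  J3: p=17
  J2: p=25
Order: J5 → J4 → J7 → J1 → J6 → J3 → J2


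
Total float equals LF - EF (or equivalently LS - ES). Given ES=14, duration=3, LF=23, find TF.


EF = ES + duration = 14 + 3 = 17
LS = LF - duration = 23 - 3 = 20
Total Float = LF - EF = 23 - 17
(or LS - ES = 20 - 14)
= 6


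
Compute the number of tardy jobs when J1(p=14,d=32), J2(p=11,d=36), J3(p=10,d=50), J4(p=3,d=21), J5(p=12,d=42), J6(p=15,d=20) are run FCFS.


Completion vs due date:
  J1: C=14, d=32 → on time
  J2: C=25, d=36 → on time
  J3: C=35, d=50 → on time
  J4: C=38, d=21 → TARDY
  J5: C=50, d=42 → TARDY
  J6: C=65, d=20 → TARDY
Tardy jobs: J4, J5, J6
Count = 3


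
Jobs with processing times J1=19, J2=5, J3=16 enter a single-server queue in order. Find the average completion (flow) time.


Completion times:
  J1: completes at 19
  J2: completes at 24
  J3: completes at 40
Sum = 83
Average = 83/3
= 27.67


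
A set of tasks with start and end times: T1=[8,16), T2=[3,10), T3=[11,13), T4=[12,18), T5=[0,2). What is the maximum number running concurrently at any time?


Check each time point for overlaps:
  t=12: 3 tasks active (T1, T3, T4)
Max concurrent = 3


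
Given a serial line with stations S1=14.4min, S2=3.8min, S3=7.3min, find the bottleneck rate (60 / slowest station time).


Bottleneck = longest station time
Station times: [14.4, 3.8, 7.3]
Max = 14.4 min
Rate = 60 / 14.4
= 4.17 units/hour (bottleneck: 14.4min)


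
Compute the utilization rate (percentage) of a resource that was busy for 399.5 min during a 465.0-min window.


Utilization = busy / total × 100
= 399.5 / 465.0 × 100
= 85.9%


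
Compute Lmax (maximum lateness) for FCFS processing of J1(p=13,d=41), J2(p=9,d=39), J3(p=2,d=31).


Lateness per job (L = C - d):
  J1: C=13, d=41, L=-28
  J2: C=22, d=39, L=-17
  J3: C=24, d=31, L=-7
Lmax = max(-28, -17, -7)
= -7


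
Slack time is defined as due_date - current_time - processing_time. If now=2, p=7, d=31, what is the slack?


Slack = due - current_time - processing
= 31 - 2 - 7
= 22


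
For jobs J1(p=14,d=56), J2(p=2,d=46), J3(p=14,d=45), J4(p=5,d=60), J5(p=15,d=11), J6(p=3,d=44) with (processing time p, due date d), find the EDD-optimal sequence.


EDD: sort by earliest due date
  J5: d=11, p=15
  J6: d=44, p=3
  J3: d=45, p=14
  J2: d=46, p=2
  J1: d=56, p=14
  J4: d=60, p=5
Order: J5 → J6 → J3 → J2 → J1 → J4


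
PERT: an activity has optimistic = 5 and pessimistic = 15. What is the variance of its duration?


σ² = ((p - o) / 6)² = (p - o)² / 36
= (15 - 5)² / 36
= 10² / 36
= 100 / 36
= 2.7778


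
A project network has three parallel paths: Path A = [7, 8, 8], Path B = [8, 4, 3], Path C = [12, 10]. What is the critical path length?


Path A: 7 + 8 + 8 = 23
Path B: 8 + 4 + 3 = 15
Path C: 12 + 10 = 22
Critical path = longest = max(23, 15, 22)
= 23 (Path A)


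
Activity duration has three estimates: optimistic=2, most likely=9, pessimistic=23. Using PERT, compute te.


te = (o + 4m + p) / 6
= (2 + 4×9 + 23) / 6
= (2 + 36 + 23) / 6
= 61 / 6
= 10.17


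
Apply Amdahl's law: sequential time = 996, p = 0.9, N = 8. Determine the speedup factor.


Amdahl's law: T_p = T × ((1-p) + p/N)
= 996 × ((1-0.9) + 0.9/8)
= 996 × (0.10 + 0.1125)
= 996 × 0.2125
= 211.65
Speedup = 996/211.65
= 4.71×


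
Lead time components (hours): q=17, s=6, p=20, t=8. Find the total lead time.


Lead time = queue + setup + processing + transit
= 17 + 6 + 20 + 8
= 51 hours


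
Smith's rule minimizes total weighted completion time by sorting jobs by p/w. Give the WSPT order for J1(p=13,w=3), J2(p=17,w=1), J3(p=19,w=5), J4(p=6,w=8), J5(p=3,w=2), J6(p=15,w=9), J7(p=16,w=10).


WSPT (Smith's rule): sort by p/w ascending
  J4: p/w = 6/8 = 0.750
  J5: p/w = 3/2 = 1.500
  J7: p/w = 16/10 = 1.600
  J6: p/w = 15/9 = 1.667
  J3: p/w = 19/5 = 3.800
  J1: p/w = 13/3 = 4.333
  J2: p/w = 17/1 = 17.000
Order: J4 → J5 → J7 → J6 → J3 → J1 → J2


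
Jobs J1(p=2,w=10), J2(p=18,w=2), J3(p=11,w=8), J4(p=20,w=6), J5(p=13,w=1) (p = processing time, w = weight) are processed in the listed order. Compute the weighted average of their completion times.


Completion times:
  J1: C=2, w×C=10×2=20
  J2: C=20, w×C=2×20=40
  J3: C=31, w×C=8×31=248
  J4: C=51, w×C=6×51=306
  J5: C=64, w×C=1×64=64
Sum w×C = 678
Sum w = 27
Weighted avg = 678/27
= 25.11


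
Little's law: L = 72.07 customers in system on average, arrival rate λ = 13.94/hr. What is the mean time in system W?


Little's law: L = λW → W = L / λ
= 72.07 / 13.94
= 5.17 hours


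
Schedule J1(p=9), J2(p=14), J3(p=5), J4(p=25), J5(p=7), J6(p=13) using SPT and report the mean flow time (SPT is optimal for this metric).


SPT order: J3 → J5 → J1 → J6 → J2 → J4
Completion times:
  J3: C=5
  J5: C=12
  J1: C=21
  J6: C=34
  J2: C=48
  J4: C=73
Sum = 193, n = 6
Mean flow = 193/6
= 32.17


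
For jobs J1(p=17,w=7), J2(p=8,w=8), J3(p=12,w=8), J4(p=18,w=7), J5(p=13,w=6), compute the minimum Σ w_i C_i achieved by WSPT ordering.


WSPT order (by p/w): J2 → J3 → J5 → J1 → J4
  J2: C=8, w·C=8×8=64
  J3: C=20, w·C=8×20=160
  J5: C=33, w·C=6×33=198
  J1: C=50, w·C=7×50=350
  J4: C=68, w·C=7×68=476
Σ w·C = 1248
= 1248


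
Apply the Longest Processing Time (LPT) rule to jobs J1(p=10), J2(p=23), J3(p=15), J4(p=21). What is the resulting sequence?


LPT: sort by longest processing time first
  J2: p=23
  J4: p=21
  J3: p=15
  J1: p=10
Order: J2 → J4 → J3 → J1
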